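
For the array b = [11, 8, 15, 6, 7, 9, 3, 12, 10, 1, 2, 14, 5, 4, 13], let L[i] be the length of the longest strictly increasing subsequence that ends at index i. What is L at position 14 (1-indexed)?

dp[i] = 1 + max{dp[j] : j<i, b[j]<b[i]} (or 1 if no such j):
i:      1  2  3  4  5  6  7  8  9 10 11 12 13 14 15
b[i]:  11  8 15  6  7  9  3 12 10  1  2 14  5  4 13
dp:     1  1  2  1  2  3  1  4  4  1  2  5  3  3  5
At index 14 the value is 3.

3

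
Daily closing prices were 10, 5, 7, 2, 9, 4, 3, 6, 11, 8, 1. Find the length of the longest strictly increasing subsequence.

4

Track the smallest tail for each achievable length (strict):
10 → extends → [10]
5 → replaces 10 → [5]
7 → extends → [5, 7]
2 → replaces 5 → [2, 7]
9 → extends → [2, 7, 9]
4 → replaces 7 → [2, 4, 9]
3 → replaces 4 → [2, 3, 9]
6 → replaces 9 → [2, 3, 6]
11 → extends → [2, 3, 6, 11]
8 → replaces 11 → [2, 3, 6, 8]
1 → replaces 2 → [1, 3, 6, 8]
Four tails, so the longest strictly increasing subsequence has length 4 (e.g. 5, 7, 9, 11).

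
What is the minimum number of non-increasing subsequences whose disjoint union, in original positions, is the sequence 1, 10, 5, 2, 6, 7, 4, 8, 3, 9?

The minimum number of non-increasing subsequences covering a sequence equals the length of its longest strictly increasing subsequence.
LIS length is 6 (e.g. 1, 5, 6, 7, 8, 9), so 6 piles are needed.

6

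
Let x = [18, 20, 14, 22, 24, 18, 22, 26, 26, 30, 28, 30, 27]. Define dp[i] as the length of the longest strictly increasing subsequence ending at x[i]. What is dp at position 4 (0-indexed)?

dp[i] = 1 + max{dp[j] : j<i, x[j]<x[i]} (or 1 if no such j):
i:      0  1  2  3  4  5  6  7  8  9 10 11 12
x[i]:  18 20 14 22 24 18 22 26 26 30 28 30 27
dp:     1  2  1  3  4  2  3  5  5  6  6  7  6
At index 4 the value is 4.

4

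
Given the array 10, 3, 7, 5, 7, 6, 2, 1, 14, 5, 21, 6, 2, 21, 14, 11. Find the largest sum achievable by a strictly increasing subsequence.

50

Let S[i] be the best sum of a strictly increasing subsequence ending at i:
i:      1  2  3  4  5  6  7  8  9 10 11 12 13 14 15 16
a[i]:  10  3  7  5  7  6  2  1 14  5 21  6  2 21 14 11
S:     10  3 10  8 15 14  2  1 29  8 50 14  3 50 29 26
Maximum is 50 (e.g. 3 + 5 + 7 + 14 + 21).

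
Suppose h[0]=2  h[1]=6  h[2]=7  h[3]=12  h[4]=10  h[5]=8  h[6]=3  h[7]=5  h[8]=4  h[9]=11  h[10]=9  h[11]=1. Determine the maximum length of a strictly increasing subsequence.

Track the smallest tail for each achievable length (strict):
2 → extends → [2]
6 → extends → [2, 6]
7 → extends → [2, 6, 7]
12 → extends → [2, 6, 7, 12]
10 → replaces 12 → [2, 6, 7, 10]
8 → replaces 10 → [2, 6, 7, 8]
3 → replaces 6 → [2, 3, 7, 8]
5 → replaces 7 → [2, 3, 5, 8]
4 → replaces 5 → [2, 3, 4, 8]
11 → extends → [2, 3, 4, 8, 11]
9 → replaces 11 → [2, 3, 4, 8, 9]
1 → replaces 2 → [1, 3, 4, 8, 9]
Five tails, so the longest strictly increasing subsequence has length 5 (e.g. 2, 6, 7, 10, 11).

5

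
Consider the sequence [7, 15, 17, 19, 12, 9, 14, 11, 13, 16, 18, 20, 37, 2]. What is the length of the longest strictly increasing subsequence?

8

Track the smallest tail for each achievable length (strict):
7 → extends → [7]
15 → extends → [7, 15]
17 → extends → [7, 15, 17]
19 → extends → [7, 15, 17, 19]
12 → replaces 15 → [7, 12, 17, 19]
9 → replaces 12 → [7, 9, 17, 19]
14 → replaces 17 → [7, 9, 14, 19]
11 → replaces 14 → [7, 9, 11, 19]
13 → replaces 19 → [7, 9, 11, 13]
16 → extends → [7, 9, 11, 13, 16]
18 → extends → [7, 9, 11, 13, 16, 18]
20 → extends → [7, 9, 11, 13, 16, 18, 20]
37 → extends → [7, 9, 11, 13, 16, 18, 20, 37]
2 → replaces 7 → [2, 9, 11, 13, 16, 18, 20, 37]
Eight tails, so the longest strictly increasing subsequence has length 8 (e.g. 7, 9, 11, 13, 16, 18, 20, 37).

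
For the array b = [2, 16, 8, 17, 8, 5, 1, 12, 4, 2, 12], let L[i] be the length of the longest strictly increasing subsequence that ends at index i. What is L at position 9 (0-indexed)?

dp[i] = 1 + max{dp[j] : j<i, b[j]<b[i]} (or 1 if no such j):
i:      0  1  2  3  4  5  6  7  8  9 10
b[i]:   2 16  8 17  8  5  1 12  4  2 12
dp:     1  2  2  3  2  2  1  3  2  2  3
At index 9 the value is 2.

2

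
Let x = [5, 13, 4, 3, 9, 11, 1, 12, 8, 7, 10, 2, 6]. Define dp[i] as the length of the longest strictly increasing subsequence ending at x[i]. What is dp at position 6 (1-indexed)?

3

dp[i] = 1 + max{dp[j] : j<i, x[j]<x[i]} (or 1 if no such j):
i:      1  2  3  4  5  6  7  8  9 10 11 12 13
x[i]:   5 13  4  3  9 11  1 12  8  7 10  2  6
dp:     1  2  1  1  2  3  1  4  2  2  3  2  3
At index 6 the value is 3.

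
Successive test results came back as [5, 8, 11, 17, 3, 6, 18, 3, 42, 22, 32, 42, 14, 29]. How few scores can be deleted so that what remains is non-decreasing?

6

Fewest deletions = n − (longest non-decreasing subsequence).
i:      1  2  3  4  5  6  7  8  9 10 11 12 13 14
a[i]:   5  8 11 17  3  6 18  3 42 22 32 42 14 29
dp:     1  2  3  4  1  2  5  2  6  6  7  8  4  7
max dp = 8, so deletions = 14 − 8 = 6.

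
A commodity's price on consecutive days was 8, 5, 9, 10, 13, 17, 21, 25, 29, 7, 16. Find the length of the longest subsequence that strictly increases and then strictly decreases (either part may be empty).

inc[i] = longest strictly increasing subsequence ending at i; dec[i] = longest strictly decreasing subsequence starting at i:
i:      1  2  3  4  5  6  7  8  9 10 11
a[i]:   8  5  9 10 13 17 21 25 29  7 16
inc:    1  1  2  3  4  5  6  7  8  2  5
dec:    2  1  2  2  2  2  2  2  2  1  1
Best peak at i=9 (value 29): inc=8, dec=2, length 8+2−1 = 9.

9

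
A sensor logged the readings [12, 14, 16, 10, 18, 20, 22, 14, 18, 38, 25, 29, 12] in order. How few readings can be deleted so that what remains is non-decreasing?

5

Fewest deletions = n − (longest non-decreasing subsequence).
Patience tails:
12 → extends → [12]
14 → extends → [12, 14]
16 → extends → [12, 14, 16]
10 → replaces 12 → [10, 14, 16]
18 → extends → [10, 14, 16, 18]
20 → extends → [10, 14, 16, 18, 20]
22 → extends → [10, 14, 16, 18, 20, 22]
14 → replaces 16 → [10, 14, 14, 18, 20, 22]
18 → replaces 20 → [10, 14, 14, 18, 18, 22]
38 → extends → [10, 14, 14, 18, 18, 22, 38]
25 → replaces 38 → [10, 14, 14, 18, 18, 22, 25]
29 → extends → [10, 14, 14, 18, 18, 22, 25, 29]
12 → replaces 14 → [10, 12, 14, 18, 18, 22, 25, 29]
Longest non-decreasing subsequence has length 8, so deletions = 13 − 8 = 5.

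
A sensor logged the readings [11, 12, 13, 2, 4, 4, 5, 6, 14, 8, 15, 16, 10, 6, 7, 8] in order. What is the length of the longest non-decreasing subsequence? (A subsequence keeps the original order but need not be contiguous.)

Let dp[i] be the length of the longest such subsequence ending at index i:
i:      1  2  3  4  5  6  7  8  9 10 11 12 13 14 15 16
a[i]:  11 12 13  2  4  4  5  6 14  8 15 16 10  6  7  8
dp:     1  2  3  1  2  3  4  5  6  6  7  8  7  6  7  8
Maximum dp value is 8.

8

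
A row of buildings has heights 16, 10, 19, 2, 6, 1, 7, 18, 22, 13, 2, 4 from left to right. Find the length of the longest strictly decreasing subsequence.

Negate each value so 'decreasing' becomes 'increasing', then run patience tails on the negated sequence:
-16 → extends → [-16]
-10 → extends → [-16, -10]
-19 → replaces -16 → [-19, -10]
-2 → extends → [-19, -10, -2]
-6 → replaces -2 → [-19, -10, -6]
-1 → extends → [-19, -10, -6, -1]
-7 → replaces -6 → [-19, -10, -7, -1]
-18 → replaces -10 → [-19, -18, -7, -1]
-22 → replaces -19 → [-22, -18, -7, -1]
-13 → replaces -7 → [-22, -18, -13, -1]
-2 → replaces -1 → [-22, -18, -13, -2]
-4 → replaces -2 → [-22, -18, -13, -4]
Four tails, so the longest strictly decreasing subsequence of the original has length 4.

4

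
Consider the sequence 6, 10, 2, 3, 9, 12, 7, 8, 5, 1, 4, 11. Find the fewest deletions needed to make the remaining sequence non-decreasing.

Fewest deletions = n − (longest non-decreasing subsequence).
Patience tails:
6 → extends → [6]
10 → extends → [6, 10]
2 → replaces 6 → [2, 10]
3 → replaces 10 → [2, 3]
9 → extends → [2, 3, 9]
12 → extends → [2, 3, 9, 12]
7 → replaces 9 → [2, 3, 7, 12]
8 → replaces 12 → [2, 3, 7, 8]
5 → replaces 7 → [2, 3, 5, 8]
1 → replaces 2 → [1, 3, 5, 8]
4 → replaces 5 → [1, 3, 4, 8]
11 → extends → [1, 3, 4, 8, 11]
Longest non-decreasing subsequence has length 5, so deletions = 12 − 5 = 7.

7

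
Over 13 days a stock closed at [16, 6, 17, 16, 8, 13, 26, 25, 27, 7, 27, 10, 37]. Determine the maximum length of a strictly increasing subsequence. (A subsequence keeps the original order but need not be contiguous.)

Track the smallest tail for each achievable length (strict):
16 → extends → [16]
6 → replaces 16 → [6]
17 → extends → [6, 17]
16 → replaces 17 → [6, 16]
8 → replaces 16 → [6, 8]
13 → extends → [6, 8, 13]
26 → extends → [6, 8, 13, 26]
25 → replaces 26 → [6, 8, 13, 25]
27 → extends → [6, 8, 13, 25, 27]
7 → replaces 8 → [6, 7, 13, 25, 27]
27 → already a tail → [6, 7, 13, 25, 27]
10 → replaces 13 → [6, 7, 10, 25, 27]
37 → extends → [6, 7, 10, 25, 27, 37]
Six tails, so the longest strictly increasing subsequence has length 6 (e.g. 6, 8, 13, 26, 27, 37).

6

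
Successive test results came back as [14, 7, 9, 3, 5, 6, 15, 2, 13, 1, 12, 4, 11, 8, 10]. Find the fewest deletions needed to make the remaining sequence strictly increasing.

10

Fewest deletions = n − (longest strictly increasing subsequence).
i:      1  2  3  4  5  6  7  8  9 10 11 12 13 14 15
a[i]:  14  7  9  3  5  6 15  2 13  1 12  4 11  8 10
dp:     1  1  2  1  2  3  4  1  4  1  4  2  4  4  5
max dp = 5, so deletions = 15 − 5 = 10.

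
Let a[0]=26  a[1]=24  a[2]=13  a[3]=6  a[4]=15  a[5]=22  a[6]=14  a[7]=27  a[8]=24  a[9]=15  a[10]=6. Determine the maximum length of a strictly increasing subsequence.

Let dp[i] be the length of the longest such subsequence ending at index i:
i:      0  1  2  3  4  5  6  7  8  9 10
a[i]:  26 24 13  6 15 22 14 27 24 15  6
dp:     1  1  1  1  2  3  2  4  4  3  1
Maximum dp value is 4.

4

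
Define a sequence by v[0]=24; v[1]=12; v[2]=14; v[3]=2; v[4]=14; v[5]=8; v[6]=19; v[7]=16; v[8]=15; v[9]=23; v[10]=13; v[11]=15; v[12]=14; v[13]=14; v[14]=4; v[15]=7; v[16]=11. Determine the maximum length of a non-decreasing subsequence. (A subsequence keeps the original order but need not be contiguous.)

5

Let dp[i] be the length of the longest such subsequence ending at index i:
i:      0  1  2  3  4  5  6  7  8  9 10 11 12 13 14 15 16
v[i]:  24 12 14  2 14  8 19 16 15 23 13 15 14 14  4  7 11
dp:     1  1  2  1  3  2  4  4  4  5  3  5  4  5  2  3  4
Maximum dp value is 5.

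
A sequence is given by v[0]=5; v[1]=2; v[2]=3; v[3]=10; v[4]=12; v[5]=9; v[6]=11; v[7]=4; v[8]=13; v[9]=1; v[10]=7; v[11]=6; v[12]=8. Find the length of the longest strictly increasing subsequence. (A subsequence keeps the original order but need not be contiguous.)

5

Track the smallest tail for each achievable length (strict):
5 → extends → [5]
2 → replaces 5 → [2]
3 → extends → [2, 3]
10 → extends → [2, 3, 10]
12 → extends → [2, 3, 10, 12]
9 → replaces 10 → [2, 3, 9, 12]
11 → replaces 12 → [2, 3, 9, 11]
4 → replaces 9 → [2, 3, 4, 11]
13 → extends → [2, 3, 4, 11, 13]
1 → replaces 2 → [1, 3, 4, 11, 13]
7 → replaces 11 → [1, 3, 4, 7, 13]
6 → replaces 7 → [1, 3, 4, 6, 13]
8 → replaces 13 → [1, 3, 4, 6, 8]
Five tails, so the longest strictly increasing subsequence has length 5 (e.g. 2, 3, 10, 12, 13).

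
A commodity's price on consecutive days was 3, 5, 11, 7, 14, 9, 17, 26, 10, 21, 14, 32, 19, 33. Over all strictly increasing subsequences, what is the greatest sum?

141

Let S[i] be the best sum of a strictly increasing subsequence ending at i:
i:       1   2   3   4   5   6   7   8   9  10  11  12  13  14
a[i]:    3   5  11   7  14   9  17  26  10  21  14  32  19  33
S:       3   8  19  15  33  24  50  76  34  71  48 108  69 141
Maximum is 141 (e.g. 3 + 5 + 11 + 14 + 17 + 26 + 32 + 33).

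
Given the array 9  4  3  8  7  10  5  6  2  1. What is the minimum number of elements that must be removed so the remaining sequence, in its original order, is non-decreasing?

Fewest deletions = n − (longest non-decreasing subsequence).
Patience tails:
9 → extends → [9]
4 → replaces 9 → [4]
3 → replaces 4 → [3]
8 → extends → [3, 8]
7 → replaces 8 → [3, 7]
10 → extends → [3, 7, 10]
5 → replaces 7 → [3, 5, 10]
6 → replaces 10 → [3, 5, 6]
2 → replaces 3 → [2, 5, 6]
1 → replaces 2 → [1, 5, 6]
Longest non-decreasing subsequence has length 3, so deletions = 10 − 3 = 7.

7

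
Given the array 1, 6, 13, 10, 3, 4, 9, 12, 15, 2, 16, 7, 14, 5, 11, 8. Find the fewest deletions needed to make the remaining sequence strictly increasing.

9

Fewest deletions = n − (longest strictly increasing subsequence).
i:      1  2  3  4  5  6  7  8  9 10 11 12 13 14 15 16
a[i]:   1  6 13 10  3  4  9 12 15  2 16  7 14  5 11  8
dp:     1  2  3  3  2  3  4  5  6  2  7  4  6  4  5  5
max dp = 7, so deletions = 16 − 7 = 9.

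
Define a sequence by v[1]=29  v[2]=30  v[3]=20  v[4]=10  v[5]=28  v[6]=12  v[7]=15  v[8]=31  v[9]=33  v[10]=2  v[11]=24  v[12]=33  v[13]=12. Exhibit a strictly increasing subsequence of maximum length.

Patience tails give the LIS length; then backtrack through the dp parents:
29 → extends → [29]
30 → extends → [29, 30]
20 → replaces 29 → [20, 30]
10 → replaces 20 → [10, 30]
28 → replaces 30 → [10, 28]
12 → replaces 28 → [10, 12]
15 → extends → [10, 12, 15]
31 → extends → [10, 12, 15, 31]
33 → extends → [10, 12, 15, 31, 33]
2 → replaces 10 → [2, 12, 15, 31, 33]
24 → replaces 31 → [2, 12, 15, 24, 33]
33 → already a tail → [2, 12, 15, 24, 33]
12 → already a tail → [2, 12, 15, 24, 33]
Length 5; one witness is 10, 12, 15, 31, 33.

10, 12, 15, 31, 33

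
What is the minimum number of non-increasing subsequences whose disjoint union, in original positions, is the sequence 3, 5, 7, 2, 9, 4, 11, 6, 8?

5

Place each on the leftmost legal pile:
3 → new pile 1 (tops now [3])
5 → new pile 2 (tops now [3, 5])
7 → new pile 3 (tops now [3, 5, 7])
2 → pile 1 (tops now [2, 5, 7])
9 → new pile 4 (tops now [2, 5, 7, 9])
4 → pile 2 (tops now [2, 4, 7, 9])
11 → new pile 5 (tops now [2, 4, 7, 9, 11])
6 → pile 3 (tops now [2, 4, 6, 9, 11])
8 → pile 4 (tops now [2, 4, 6, 8, 11])
Five piles.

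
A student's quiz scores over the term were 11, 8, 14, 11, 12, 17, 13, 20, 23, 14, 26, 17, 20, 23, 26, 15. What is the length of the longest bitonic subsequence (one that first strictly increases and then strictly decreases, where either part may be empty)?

inc[i] = longest strictly increasing subsequence ending at i; dec[i] = longest strictly decreasing subsequence starting at i:
i:      1  2  3  4  5  6  7  8  9 10 11 12 13 14 15 16
a[i]:  11  8 14 11 12 17 13 20 23 14 26 17 20 23 26 15
inc:    1  1  2  2  3  4  4  5  6  5  7  6  7  8  9  6
dec:    2  1  2  1  1  2  1  3  3  1  3  2  2  2  2  1
Best peak at i=15 (value 26): inc=9, dec=2, length 9+2−1 = 10.

10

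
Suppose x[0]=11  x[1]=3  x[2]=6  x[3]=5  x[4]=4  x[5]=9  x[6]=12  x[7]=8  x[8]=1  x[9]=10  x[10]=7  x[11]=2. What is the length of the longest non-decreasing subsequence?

Track the smallest tail for each achievable length (allowing ties):
11 → extends → [11]
3 → replaces 11 → [3]
6 → extends → [3, 6]
5 → replaces 6 → [3, 5]
4 → replaces 5 → [3, 4]
9 → extends → [3, 4, 9]
12 → extends → [3, 4, 9, 12]
8 → replaces 9 → [3, 4, 8, 12]
1 → replaces 3 → [1, 4, 8, 12]
10 → replaces 12 → [1, 4, 8, 10]
7 → replaces 8 → [1, 4, 7, 10]
2 → replaces 4 → [1, 2, 7, 10]
Four tails, so the longest non-decreasing subsequence has length 4 (e.g. 3, 6, 9, 12).

4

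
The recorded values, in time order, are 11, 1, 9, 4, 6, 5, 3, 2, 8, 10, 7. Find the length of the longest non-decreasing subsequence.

Track the smallest tail for each achievable length (allowing ties):
11 → extends → [11]
1 → replaces 11 → [1]
9 → extends → [1, 9]
4 → replaces 9 → [1, 4]
6 → extends → [1, 4, 6]
5 → replaces 6 → [1, 4, 5]
3 → replaces 4 → [1, 3, 5]
2 → replaces 3 → [1, 2, 5]
8 → extends → [1, 2, 5, 8]
10 → extends → [1, 2, 5, 8, 10]
7 → replaces 8 → [1, 2, 5, 7, 10]
Five tails, so the longest non-decreasing subsequence has length 5 (e.g. 1, 4, 6, 8, 10).

5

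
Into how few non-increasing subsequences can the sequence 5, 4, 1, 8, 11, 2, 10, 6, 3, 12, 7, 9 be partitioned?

5

The minimum number of non-increasing subsequences covering a sequence equals the length of its longest strictly increasing subsequence.
LIS length is 5 (e.g. 1, 2, 6, 7, 9), so 5 piles are needed.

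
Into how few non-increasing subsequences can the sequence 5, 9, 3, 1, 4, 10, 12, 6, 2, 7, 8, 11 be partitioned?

6

The minimum number of non-increasing subsequences covering a sequence equals the length of its longest strictly increasing subsequence.
LIS length is 6 (e.g. 3, 4, 6, 7, 8, 11), so 6 piles are needed.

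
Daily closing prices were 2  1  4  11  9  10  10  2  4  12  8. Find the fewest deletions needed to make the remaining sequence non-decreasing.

5

Fewest deletions = n − (longest non-decreasing subsequence).
Patience tails:
2 → extends → [2]
1 → replaces 2 → [1]
4 → extends → [1, 4]
11 → extends → [1, 4, 11]
9 → replaces 11 → [1, 4, 9]
10 → extends → [1, 4, 9, 10]
10 → extends → [1, 4, 9, 10, 10]
2 → replaces 4 → [1, 2, 9, 10, 10]
4 → replaces 9 → [1, 2, 4, 10, 10]
12 → extends → [1, 2, 4, 10, 10, 12]
8 → replaces 10 → [1, 2, 4, 8, 10, 12]
Longest non-decreasing subsequence has length 6, so deletions = 11 − 6 = 5.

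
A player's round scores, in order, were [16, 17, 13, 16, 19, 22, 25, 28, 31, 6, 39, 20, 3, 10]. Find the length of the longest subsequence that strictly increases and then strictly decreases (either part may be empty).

inc[i] = longest strictly increasing subsequence ending at i; dec[i] = longest strictly decreasing subsequence starting at i:
i:      1  2  3  4  5  6  7  8  9 10 11 12 13 14
a[i]:  16 17 13 16 19 22 25 28 31  6 39 20  3 10
inc:    1  2  1  2  3  4  5  6  7  1  8  4  1  2
dec:    4  4  3  3  3  3  3  3  3  2  3  2  1  1
Best peak at i=11 (value 39): inc=8, dec=3, length 8+3−1 = 10.

10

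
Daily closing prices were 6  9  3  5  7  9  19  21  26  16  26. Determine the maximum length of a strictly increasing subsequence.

Track the smallest tail for each achievable length (strict):
6 → extends → [6]
9 → extends → [6, 9]
3 → replaces 6 → [3, 9]
5 → replaces 9 → [3, 5]
7 → extends → [3, 5, 7]
9 → extends → [3, 5, 7, 9]
19 → extends → [3, 5, 7, 9, 19]
21 → extends → [3, 5, 7, 9, 19, 21]
26 → extends → [3, 5, 7, 9, 19, 21, 26]
16 → replaces 19 → [3, 5, 7, 9, 16, 21, 26]
26 → already a tail → [3, 5, 7, 9, 16, 21, 26]
Seven tails, so the longest strictly increasing subsequence has length 7 (e.g. 3, 5, 7, 9, 19, 21, 26).

7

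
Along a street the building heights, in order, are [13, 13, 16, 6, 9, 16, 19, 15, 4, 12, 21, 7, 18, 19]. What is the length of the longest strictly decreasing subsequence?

4

Negate each value so 'decreasing' becomes 'increasing', then run patience tails on the negated sequence:
-13 → extends → [-13]
-13 → already a tail → [-13]
-16 → replaces -13 → [-16]
-6 → extends → [-16, -6]
-9 → replaces -6 → [-16, -9]
-16 → already a tail → [-16, -9]
-19 → replaces -16 → [-19, -9]
-15 → replaces -9 → [-19, -15]
-4 → extends → [-19, -15, -4]
-12 → replaces -4 → [-19, -15, -12]
-21 → replaces -19 → [-21, -15, -12]
-7 → extends → [-21, -15, -12, -7]
-18 → replaces -15 → [-21, -18, -12, -7]
-19 → replaces -18 → [-21, -19, -12, -7]
Four tails, so the longest strictly decreasing subsequence of the original has length 4.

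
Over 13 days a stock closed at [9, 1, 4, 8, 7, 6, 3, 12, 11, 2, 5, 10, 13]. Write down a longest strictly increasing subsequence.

Patience tails give the LIS length; then backtrack through the dp parents:
9 → extends → [9]
1 → replaces 9 → [1]
4 → extends → [1, 4]
8 → extends → [1, 4, 8]
7 → replaces 8 → [1, 4, 7]
6 → replaces 7 → [1, 4, 6]
3 → replaces 4 → [1, 3, 6]
12 → extends → [1, 3, 6, 12]
11 → replaces 12 → [1, 3, 6, 11]
2 → replaces 3 → [1, 2, 6, 11]
5 → replaces 6 → [1, 2, 5, 11]
10 → replaces 11 → [1, 2, 5, 10]
13 → extends → [1, 2, 5, 10, 13]
Length 5; one witness is 1, 4, 8, 12, 13.

1, 4, 8, 12, 13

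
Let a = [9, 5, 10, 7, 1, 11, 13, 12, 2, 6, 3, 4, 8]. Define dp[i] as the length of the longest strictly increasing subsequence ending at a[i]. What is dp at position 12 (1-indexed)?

4

dp[i] = 1 + max{dp[j] : j<i, a[j]<a[i]} (or 1 if no such j):
i:      1  2  3  4  5  6  7  8  9 10 11 12 13
a[i]:   9  5 10  7  1 11 13 12  2  6  3  4  8
dp:     1  1  2  2  1  3  4  4  2  3  3  4  5
At index 12 the value is 4.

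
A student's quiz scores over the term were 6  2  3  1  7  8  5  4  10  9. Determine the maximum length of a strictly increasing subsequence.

5

Track the smallest tail for each achievable length (strict):
6 → extends → [6]
2 → replaces 6 → [2]
3 → extends → [2, 3]
1 → replaces 2 → [1, 3]
7 → extends → [1, 3, 7]
8 → extends → [1, 3, 7, 8]
5 → replaces 7 → [1, 3, 5, 8]
4 → replaces 5 → [1, 3, 4, 8]
10 → extends → [1, 3, 4, 8, 10]
9 → replaces 10 → [1, 3, 4, 8, 9]
Five tails, so the longest strictly increasing subsequence has length 5 (e.g. 2, 3, 7, 8, 10).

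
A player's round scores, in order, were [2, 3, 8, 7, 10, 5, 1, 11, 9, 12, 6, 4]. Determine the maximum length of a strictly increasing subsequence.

Let dp[i] be the length of the longest such subsequence ending at index i:
i:      1  2  3  4  5  6  7  8  9 10 11 12
a[i]:   2  3  8  7 10  5  1 11  9 12  6  4
dp:     1  2  3  3  4  3  1  5  4  6  4  3
Maximum dp value is 6.

6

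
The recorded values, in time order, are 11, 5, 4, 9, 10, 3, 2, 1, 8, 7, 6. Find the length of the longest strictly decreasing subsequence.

6

Let dp[i] be the longest strictly decreasing subsequence ending at i:
i:      1  2  3  4  5  6  7  8  9 10 11
a[i]:  11  5  4  9 10  3  2  1  8  7  6
dp:     1  2  3  2  2  4  5  6  3  4  5
Maximum is 6.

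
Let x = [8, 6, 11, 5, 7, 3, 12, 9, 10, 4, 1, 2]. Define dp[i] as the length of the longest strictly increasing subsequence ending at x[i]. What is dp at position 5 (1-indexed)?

2

dp[i] = 1 + max{dp[j] : j<i, x[j]<x[i]} (or 1 if no such j):
i:      1  2  3  4  5  6  7  8  9 10 11 12
x[i]:   8  6 11  5  7  3 12  9 10  4  1  2
dp:     1  1  2  1  2  1  3  3  4  2  1  2
At index 5 the value is 2.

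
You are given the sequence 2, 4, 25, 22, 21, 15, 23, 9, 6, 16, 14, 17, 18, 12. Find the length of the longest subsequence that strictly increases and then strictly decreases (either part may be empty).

8

inc[i] = longest strictly increasing subsequence ending at i; dec[i] = longest strictly decreasing subsequence starting at i:
i:      1  2  3  4  5  6  7  8  9 10 11 12 13 14
a[i]:   2  4 25 22 21 15 23  9  6 16 14 17 18 12
inc:    1  2  3  3  3  3  4  3  3  4  4  5  6  4
dec:    1  1  6  5  4  3  4  2  1  3  2  2  2  1
Best peak at i=3 (value 25): inc=3, dec=6, length 3+6−1 = 8.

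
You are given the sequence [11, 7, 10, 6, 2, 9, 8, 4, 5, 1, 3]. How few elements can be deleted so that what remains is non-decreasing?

8

Fewest deletions = n − (longest non-decreasing subsequence).
Patience tails:
11 → extends → [11]
7 → replaces 11 → [7]
10 → extends → [7, 10]
6 → replaces 7 → [6, 10]
2 → replaces 6 → [2, 10]
9 → replaces 10 → [2, 9]
8 → replaces 9 → [2, 8]
4 → replaces 8 → [2, 4]
5 → extends → [2, 4, 5]
1 → replaces 2 → [1, 4, 5]
3 → replaces 4 → [1, 3, 5]
Longest non-decreasing subsequence has length 3, so deletions = 11 − 3 = 8.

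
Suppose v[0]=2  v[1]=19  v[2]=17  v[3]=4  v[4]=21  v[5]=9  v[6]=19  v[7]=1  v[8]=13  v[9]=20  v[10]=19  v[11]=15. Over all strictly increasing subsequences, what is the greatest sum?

58

Let S[i] be the best sum of a strictly increasing subsequence ending at i:
i:      0  1  2  3  4  5  6  7  8  9 10 11
v[i]:   2 19 17  4 21  9 19  1 13 20 19 15
S:      2 21 19  6 42 15 38  1 28 58 47 43
Maximum is 58 (e.g. 2 + 17 + 19 + 20).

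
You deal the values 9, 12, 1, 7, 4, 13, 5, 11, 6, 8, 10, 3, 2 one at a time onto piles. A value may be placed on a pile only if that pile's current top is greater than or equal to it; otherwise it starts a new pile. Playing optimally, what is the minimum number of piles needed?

6

Place each on the leftmost legal pile:
9 → new pile 1 (tops now [9])
12 → new pile 2 (tops now [9, 12])
1 → pile 1 (tops now [1, 12])
7 → pile 2 (tops now [1, 7])
4 → pile 2 (tops now [1, 4])
13 → new pile 3 (tops now [1, 4, 13])
5 → pile 3 (tops now [1, 4, 5])
11 → new pile 4 (tops now [1, 4, 5, 11])
6 → pile 4 (tops now [1, 4, 5, 6])
8 → new pile 5 (tops now [1, 4, 5, 6, 8])
10 → new pile 6 (tops now [1, 4, 5, 6, 8, 10])
3 → pile 2 (tops now [1, 3, 5, 6, 8, 10])
2 → pile 2 (tops now [1, 2, 5, 6, 8, 10])
Six piles.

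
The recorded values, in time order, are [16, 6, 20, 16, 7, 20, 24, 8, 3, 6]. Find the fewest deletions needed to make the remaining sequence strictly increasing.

Fewest deletions = n − (longest strictly increasing subsequence).
i:      1  2  3  4  5  6  7  8  9 10
a[i]:  16  6 20 16  7 20 24  8  3  6
dp:     1  1  2  2  2  3  4  3  1  2
max dp = 4, so deletions = 10 − 4 = 6.

6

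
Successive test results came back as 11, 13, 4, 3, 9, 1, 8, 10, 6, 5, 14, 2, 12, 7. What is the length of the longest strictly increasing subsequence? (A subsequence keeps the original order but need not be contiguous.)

4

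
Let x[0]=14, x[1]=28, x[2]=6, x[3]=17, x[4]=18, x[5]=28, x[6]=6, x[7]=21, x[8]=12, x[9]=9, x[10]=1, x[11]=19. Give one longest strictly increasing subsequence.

Patience tails give the LIS length; then backtrack through the dp parents:
14 → extends → [14]
28 → extends → [14, 28]
6 → replaces 14 → [6, 28]
17 → replaces 28 → [6, 17]
18 → extends → [6, 17, 18]
28 → extends → [6, 17, 18, 28]
6 → already a tail → [6, 17, 18, 28]
21 → replaces 28 → [6, 17, 18, 21]
12 → replaces 17 → [6, 12, 18, 21]
9 → replaces 12 → [6, 9, 18, 21]
1 → replaces 6 → [1, 9, 18, 21]
19 → replaces 21 → [1, 9, 18, 19]
Length 4; one witness is 14, 17, 18, 28.

14, 17, 18, 28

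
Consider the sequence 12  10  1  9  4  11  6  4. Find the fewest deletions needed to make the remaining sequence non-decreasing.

5

Fewest deletions = n − (longest non-decreasing subsequence).
i:      1  2  3  4  5  6  7  8
a[i]:  12 10  1  9  4 11  6  4
dp:     1  1  1  2  2  3  3  3
max dp = 3, so deletions = 8 − 3 = 5.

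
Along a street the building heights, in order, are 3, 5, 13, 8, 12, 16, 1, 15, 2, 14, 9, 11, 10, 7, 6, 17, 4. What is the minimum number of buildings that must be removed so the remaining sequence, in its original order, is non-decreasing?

Fewest deletions = n − (longest non-decreasing subsequence).
i:      1  2  3  4  5  6  7  8  9 10 11 12 13 14 15 16 17
a[i]:   3  5 13  8 12 16  1 15  2 14  9 11 10  7  6 17  4
dp:     1  2  3  3  4  5  1  5  2  5  4  5  5  3  3  6  3
max dp = 6, so deletions = 17 − 6 = 11.

11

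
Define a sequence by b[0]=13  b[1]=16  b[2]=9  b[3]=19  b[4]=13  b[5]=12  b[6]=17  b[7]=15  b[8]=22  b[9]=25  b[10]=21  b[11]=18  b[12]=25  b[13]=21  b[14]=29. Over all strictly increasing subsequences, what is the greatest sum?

124

Let S[i] be the best sum of a strictly increasing subsequence ending at i:
i:       0   1   2   3   4   5   6   7   8   9  10  11  12  13  14
b[i]:   13  16   9  19  13  12  17  15  22  25  21  18  25  21  29
S:      13  29   9  48  22  21  46  37  70  95  69  64  95  85 124
Maximum is 124 (e.g. 13 + 16 + 19 + 22 + 25 + 29).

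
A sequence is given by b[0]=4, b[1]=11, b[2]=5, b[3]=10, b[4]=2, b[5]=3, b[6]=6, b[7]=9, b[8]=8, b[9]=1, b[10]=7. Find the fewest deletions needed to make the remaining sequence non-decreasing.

7

Fewest deletions = n − (longest non-decreasing subsequence).
Patience tails:
4 → extends → [4]
11 → extends → [4, 11]
5 → replaces 11 → [4, 5]
10 → extends → [4, 5, 10]
2 → replaces 4 → [2, 5, 10]
3 → replaces 5 → [2, 3, 10]
6 → replaces 10 → [2, 3, 6]
9 → extends → [2, 3, 6, 9]
8 → replaces 9 → [2, 3, 6, 8]
1 → replaces 2 → [1, 3, 6, 8]
7 → replaces 8 → [1, 3, 6, 7]
Longest non-decreasing subsequence has length 4, so deletions = 11 − 4 = 7.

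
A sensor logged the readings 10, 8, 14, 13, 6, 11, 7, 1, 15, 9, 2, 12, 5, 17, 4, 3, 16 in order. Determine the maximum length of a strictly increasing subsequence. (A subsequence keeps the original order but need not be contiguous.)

5

Track the smallest tail for each achievable length (strict):
10 → extends → [10]
8 → replaces 10 → [8]
14 → extends → [8, 14]
13 → replaces 14 → [8, 13]
6 → replaces 8 → [6, 13]
11 → replaces 13 → [6, 11]
7 → replaces 11 → [6, 7]
1 → replaces 6 → [1, 7]
15 → extends → [1, 7, 15]
9 → replaces 15 → [1, 7, 9]
2 → replaces 7 → [1, 2, 9]
12 → extends → [1, 2, 9, 12]
5 → replaces 9 → [1, 2, 5, 12]
17 → extends → [1, 2, 5, 12, 17]
4 → replaces 5 → [1, 2, 4, 12, 17]
3 → replaces 4 → [1, 2, 3, 12, 17]
16 → replaces 17 → [1, 2, 3, 12, 16]
Five tails, so the longest strictly increasing subsequence has length 5 (e.g. 6, 7, 9, 12, 17).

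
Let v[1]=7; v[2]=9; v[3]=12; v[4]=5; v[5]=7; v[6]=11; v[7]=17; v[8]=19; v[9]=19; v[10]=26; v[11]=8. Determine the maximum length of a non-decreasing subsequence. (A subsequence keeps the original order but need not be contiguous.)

Track the smallest tail for each achievable length (allowing ties):
7 → extends → [7]
9 → extends → [7, 9]
12 → extends → [7, 9, 12]
5 → replaces 7 → [5, 9, 12]
7 → replaces 9 → [5, 7, 12]
11 → replaces 12 → [5, 7, 11]
17 → extends → [5, 7, 11, 17]
19 → extends → [5, 7, 11, 17, 19]
19 → extends → [5, 7, 11, 17, 19, 19]
26 → extends → [5, 7, 11, 17, 19, 19, 26]
8 → replaces 11 → [5, 7, 8, 17, 19, 19, 26]
Seven tails, so the longest non-decreasing subsequence has length 7 (e.g. 7, 9, 12, 17, 19, 19, 26).

7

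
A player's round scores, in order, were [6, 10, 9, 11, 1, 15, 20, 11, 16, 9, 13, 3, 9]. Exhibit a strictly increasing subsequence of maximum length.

6, 10, 11, 15, 20

Patience tails give the LIS length; then backtrack through the dp parents:
6 → extends → [6]
10 → extends → [6, 10]
9 → replaces 10 → [6, 9]
11 → extends → [6, 9, 11]
1 → replaces 6 → [1, 9, 11]
15 → extends → [1, 9, 11, 15]
20 → extends → [1, 9, 11, 15, 20]
11 → already a tail → [1, 9, 11, 15, 20]
16 → replaces 20 → [1, 9, 11, 15, 16]
9 → already a tail → [1, 9, 11, 15, 16]
13 → replaces 15 → [1, 9, 11, 13, 16]
3 → replaces 9 → [1, 3, 11, 13, 16]
9 → replaces 11 → [1, 3, 9, 13, 16]
Length 5; one witness is 6, 10, 11, 15, 20.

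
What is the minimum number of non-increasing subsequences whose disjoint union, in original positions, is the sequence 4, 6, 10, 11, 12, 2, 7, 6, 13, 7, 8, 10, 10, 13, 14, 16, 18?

The minimum number of non-increasing subsequences covering a sequence equals the length of its longest strictly increasing subsequence.
LIS length is 9 (e.g. 4, 6, 10, 11, 12, 13, 14, 16, 18), so 9 piles are needed.

9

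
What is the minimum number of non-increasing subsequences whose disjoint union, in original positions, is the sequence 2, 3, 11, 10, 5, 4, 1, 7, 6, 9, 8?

5

Place each on the leftmost legal pile:
2 → new pile 1 (tops now [2])
3 → new pile 2 (tops now [2, 3])
11 → new pile 3 (tops now [2, 3, 11])
10 → pile 3 (tops now [2, 3, 10])
5 → pile 3 (tops now [2, 3, 5])
4 → pile 3 (tops now [2, 3, 4])
1 → pile 1 (tops now [1, 3, 4])
7 → new pile 4 (tops now [1, 3, 4, 7])
6 → pile 4 (tops now [1, 3, 4, 6])
9 → new pile 5 (tops now [1, 3, 4, 6, 9])
8 → pile 5 (tops now [1, 3, 4, 6, 8])
Five piles.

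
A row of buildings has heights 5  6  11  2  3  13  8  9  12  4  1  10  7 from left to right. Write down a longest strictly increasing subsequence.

5, 6, 8, 9, 12

Patience tails give the LIS length; then backtrack through the dp parents:
5 → extends → [5]
6 → extends → [5, 6]
11 → extends → [5, 6, 11]
2 → replaces 5 → [2, 6, 11]
3 → replaces 6 → [2, 3, 11]
13 → extends → [2, 3, 11, 13]
8 → replaces 11 → [2, 3, 8, 13]
9 → replaces 13 → [2, 3, 8, 9]
12 → extends → [2, 3, 8, 9, 12]
4 → replaces 8 → [2, 3, 4, 9, 12]
1 → replaces 2 → [1, 3, 4, 9, 12]
10 → replaces 12 → [1, 3, 4, 9, 10]
7 → replaces 9 → [1, 3, 4, 7, 10]
Length 5; one witness is 5, 6, 8, 9, 12.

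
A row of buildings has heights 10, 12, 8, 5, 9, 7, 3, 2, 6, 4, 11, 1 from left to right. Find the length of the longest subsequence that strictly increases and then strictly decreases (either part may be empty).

7

inc[i] = longest strictly increasing subsequence ending at i; dec[i] = longest strictly decreasing subsequence starting at i:
i:      1  2  3  4  5  6  7  8  9 10 11 12
a[i]:  10 12  8  5  9  7  3  2  6  4 11  1
inc:    1  2  1  1  2  2  1  1  2  2  3  1
dec:    6  6  5  4  5  4  3  2  3  2  2  1
Best peak at i=2 (value 12): inc=2, dec=6, length 2+6−1 = 7.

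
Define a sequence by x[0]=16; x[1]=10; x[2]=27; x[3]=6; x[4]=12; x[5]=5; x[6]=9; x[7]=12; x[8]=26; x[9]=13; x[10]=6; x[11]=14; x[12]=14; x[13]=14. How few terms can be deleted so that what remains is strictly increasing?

Fewest deletions = n − (longest strictly increasing subsequence).
i:      0  1  2  3  4  5  6  7  8  9 10 11 12 13
x[i]:  16 10 27  6 12  5  9 12 26 13  6 14 14 14
dp:     1  1  2  1  2  1  2  3  4  4  2  5  5  5
max dp = 5, so deletions = 14 − 5 = 9.

9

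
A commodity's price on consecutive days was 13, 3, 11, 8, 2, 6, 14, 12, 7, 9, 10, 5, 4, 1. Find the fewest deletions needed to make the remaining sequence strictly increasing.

9

Fewest deletions = n − (longest strictly increasing subsequence).
Patience tails:
13 → extends → [13]
3 → replaces 13 → [3]
11 → extends → [3, 11]
8 → replaces 11 → [3, 8]
2 → replaces 3 → [2, 8]
6 → replaces 8 → [2, 6]
14 → extends → [2, 6, 14]
12 → replaces 14 → [2, 6, 12]
7 → replaces 12 → [2, 6, 7]
9 → extends → [2, 6, 7, 9]
10 → extends → [2, 6, 7, 9, 10]
5 → replaces 6 → [2, 5, 7, 9, 10]
4 → replaces 5 → [2, 4, 7, 9, 10]
1 → replaces 2 → [1, 4, 7, 9, 10]
Longest strictly increasing subsequence has length 5, so deletions = 14 − 5 = 9.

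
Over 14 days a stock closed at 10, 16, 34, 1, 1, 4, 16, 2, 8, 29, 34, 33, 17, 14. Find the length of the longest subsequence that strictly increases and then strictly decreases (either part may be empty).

8

inc[i] = longest strictly increasing subsequence ending at i; dec[i] = longest strictly decreasing subsequence starting at i:
i:      1  2  3  4  5  6  7  8  9 10 11 12 13 14
a[i]:  10 16 34  1  1  4 16  2  8 29 34 33 17 14
inc:    1  2  3  1  1  2  3  2  3  4  5  5  4  4
dec:    3  3  4  1  1  2  2  1  1  3  4  3  2  1
Best peak at i=11 (value 34): inc=5, dec=4, length 5+4−1 = 8.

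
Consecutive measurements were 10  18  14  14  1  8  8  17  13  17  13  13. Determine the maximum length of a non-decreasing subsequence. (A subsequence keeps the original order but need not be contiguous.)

6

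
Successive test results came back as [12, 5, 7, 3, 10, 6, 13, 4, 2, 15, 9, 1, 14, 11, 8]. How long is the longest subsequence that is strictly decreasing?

Let dp[i] be the longest strictly decreasing subsequence ending at i:
i:      1  2  3  4  5  6  7  8  9 10 11 12 13 14 15
a[i]:  12  5  7  3 10  6 13  4  2 15  9  1 14 11  8
dp:     1  2  2  3  2  3  1  4  5  1  3  6  2  3  4
Maximum is 6.

6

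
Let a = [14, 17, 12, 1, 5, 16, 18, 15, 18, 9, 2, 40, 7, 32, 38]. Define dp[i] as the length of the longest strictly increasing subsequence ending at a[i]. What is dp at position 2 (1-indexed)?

dp[i] = 1 + max{dp[j] : j<i, a[j]<a[i]} (or 1 if no such j):
i:      1  2  3  4  5  6  7  8  9 10 11 12 13 14 15
a[i]:  14 17 12  1  5 16 18 15 18  9  2 40  7 32 38
dp:     1  2  1  1  2  3  4  3  4  3  2  5  3  5  6
At index 2 the value is 2.

2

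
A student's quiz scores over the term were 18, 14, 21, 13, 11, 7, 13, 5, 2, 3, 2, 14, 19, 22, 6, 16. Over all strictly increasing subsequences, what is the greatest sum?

79

Let S[i] be the best sum of a strictly increasing subsequence ending at i:
i:      1  2  3  4  5  6  7  8  9 10 11 12 13 14 15 16
a[i]:  18 14 21 13 11  7 13  5  2  3  2 14 19 22  6 16
S:     18 14 39 13 11  7 24  5  2  5  2 38 57 79 11 54
Maximum is 79 (e.g. 11 + 13 + 14 + 19 + 22).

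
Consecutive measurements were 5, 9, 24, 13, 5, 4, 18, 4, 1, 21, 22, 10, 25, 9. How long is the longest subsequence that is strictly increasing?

Track the smallest tail for each achievable length (strict):
5 → extends → [5]
9 → extends → [5, 9]
24 → extends → [5, 9, 24]
13 → replaces 24 → [5, 9, 13]
5 → already a tail → [5, 9, 13]
4 → replaces 5 → [4, 9, 13]
18 → extends → [4, 9, 13, 18]
4 → already a tail → [4, 9, 13, 18]
1 → replaces 4 → [1, 9, 13, 18]
21 → extends → [1, 9, 13, 18, 21]
22 → extends → [1, 9, 13, 18, 21, 22]
10 → replaces 13 → [1, 9, 10, 18, 21, 22]
25 → extends → [1, 9, 10, 18, 21, 22, 25]
9 → already a tail → [1, 9, 10, 18, 21, 22, 25]
Seven tails, so the longest strictly increasing subsequence has length 7 (e.g. 5, 9, 13, 18, 21, 22, 25).

7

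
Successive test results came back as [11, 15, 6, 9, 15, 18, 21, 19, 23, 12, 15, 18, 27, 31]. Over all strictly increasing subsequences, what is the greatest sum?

150

Let S[i] be the best sum of a strictly increasing subsequence ending at i:
i:       1   2   3   4   5   6   7   8   9  10  11  12  13  14
a[i]:   11  15   6   9  15  18  21  19  23  12  15  18  27  31
S:      11  26   6  15  30  48  69  67  92  27  42  60 119 150
Maximum is 150 (e.g. 6 + 9 + 15 + 18 + 21 + 23 + 27 + 31).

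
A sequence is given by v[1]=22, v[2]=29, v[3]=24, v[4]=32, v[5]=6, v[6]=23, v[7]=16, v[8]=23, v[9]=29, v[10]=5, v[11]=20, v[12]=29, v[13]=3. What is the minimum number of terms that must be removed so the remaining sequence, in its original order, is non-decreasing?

Fewest deletions = n − (longest non-decreasing subsequence).
Patience tails:
22 → extends → [22]
29 → extends → [22, 29]
24 → replaces 29 → [22, 24]
32 → extends → [22, 24, 32]
6 → replaces 22 → [6, 24, 32]
23 → replaces 24 → [6, 23, 32]
16 → replaces 23 → [6, 16, 32]
23 → replaces 32 → [6, 16, 23]
29 → extends → [6, 16, 23, 29]
5 → replaces 6 → [5, 16, 23, 29]
20 → replaces 23 → [5, 16, 20, 29]
29 → extends → [5, 16, 20, 29, 29]
3 → replaces 5 → [3, 16, 20, 29, 29]
Longest non-decreasing subsequence has length 5, so deletions = 13 − 5 = 8.

8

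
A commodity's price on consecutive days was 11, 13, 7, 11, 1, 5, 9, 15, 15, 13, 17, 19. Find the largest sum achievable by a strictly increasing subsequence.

75

Let S[i] be the best sum of a strictly increasing subsequence ending at i:
i:      1  2  3  4  5  6  7  8  9 10 11 12
a[i]:  11 13  7 11  1  5  9 15 15 13 17 19
S:     11 24  7 18  1  6 16 39 39 31 56 75
Maximum is 75 (e.g. 11 + 13 + 15 + 17 + 19).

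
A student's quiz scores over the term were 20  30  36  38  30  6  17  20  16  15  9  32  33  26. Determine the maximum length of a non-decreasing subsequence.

Track the smallest tail for each achievable length (allowing ties):
20 → extends → [20]
30 → extends → [20, 30]
36 → extends → [20, 30, 36]
38 → extends → [20, 30, 36, 38]
30 → replaces 36 → [20, 30, 30, 38]
6 → replaces 20 → [6, 30, 30, 38]
17 → replaces 30 → [6, 17, 30, 38]
20 → replaces 30 → [6, 17, 20, 38]
16 → replaces 17 → [6, 16, 20, 38]
15 → replaces 16 → [6, 15, 20, 38]
9 → replaces 15 → [6, 9, 20, 38]
32 → replaces 38 → [6, 9, 20, 32]
33 → extends → [6, 9, 20, 32, 33]
26 → replaces 32 → [6, 9, 20, 26, 33]
Five tails, so the longest non-decreasing subsequence has length 5 (e.g. 20, 30, 30, 32, 33).

5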